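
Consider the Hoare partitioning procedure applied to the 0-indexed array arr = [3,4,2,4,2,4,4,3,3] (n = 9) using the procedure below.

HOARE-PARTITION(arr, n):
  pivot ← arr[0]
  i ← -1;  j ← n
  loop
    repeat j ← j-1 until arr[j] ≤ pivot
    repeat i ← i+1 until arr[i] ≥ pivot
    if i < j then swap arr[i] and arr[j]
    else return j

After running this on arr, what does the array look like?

[3,3,2,2,4,4,4,4,3]

pivot = arr[0] = 3; i = -1, j = 9
j→8 (arr[8]=3≤3), i→0 (arr[0]=3≥3); i<j, swap → [3,4,2,4,2,4,4,3,3]
j→7 (arr[7]=3≤3), i→1 (arr[1]=4≥3); i<j, swap → [3,3,2,4,2,4,4,4,3]
j→4 (arr[4]=2≤3), i→3 (arr[3]=4≥3); i<j, swap → [3,3,2,2,4,4,4,4,3]
j→3, i→4; i≥j, return j=3. arr = [3,3,2,2,4,4,4,4,3]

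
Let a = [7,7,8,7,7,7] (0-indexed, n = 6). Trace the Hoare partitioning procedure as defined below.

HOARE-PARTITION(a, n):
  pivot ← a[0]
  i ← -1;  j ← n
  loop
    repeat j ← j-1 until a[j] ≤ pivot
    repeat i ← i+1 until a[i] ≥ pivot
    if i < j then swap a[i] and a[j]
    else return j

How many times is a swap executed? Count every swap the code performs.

3

pivot=7
j stops at 5 (7), i stops at 0 (7); swap ⇒ [7,7,8,7,7,7]
j stops at 4 (7), i stops at 1 (7); swap ⇒ [7,7,8,7,7,7]
j stops at 3 (7), i stops at 2 (8); swap ⇒ [7,7,7,8,7,7]
j stops at 2, i stops at 3; i≥j ⇒ return 2. a=[7,7,7,8,7,7]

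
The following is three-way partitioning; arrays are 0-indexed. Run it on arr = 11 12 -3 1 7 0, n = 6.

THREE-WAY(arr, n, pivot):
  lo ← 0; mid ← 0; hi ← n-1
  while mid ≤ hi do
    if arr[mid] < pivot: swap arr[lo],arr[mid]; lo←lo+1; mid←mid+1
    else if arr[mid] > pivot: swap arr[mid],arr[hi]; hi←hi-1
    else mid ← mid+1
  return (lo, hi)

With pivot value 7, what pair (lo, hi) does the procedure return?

pivot = 7; lo=0, mid=0, hi=5
arr[mid]=11>7: swap arr[0],arr[5]; hi=4 → 0 12 -3 1 7 11
arr[mid]=0<7: swap arr[0],arr[0]; lo=1,mid=1 → 0 12 -3 1 7 11
arr[mid]=12>7: swap arr[1],arr[4]; hi=3 → 0 7 -3 1 12 11
arr[mid]=7=7: mid=2
arr[mid]=-3<7: swap arr[1],arr[2]; lo=2,mid=3 → 0 -3 7 1 12 11
arr[mid]=1<7: swap arr[2],arr[3]; lo=3,mid=4 → 0 -3 1 7 12 11
end: lo=3, hi=3; arr = 0 -3 1 7 12 11

(3, 3)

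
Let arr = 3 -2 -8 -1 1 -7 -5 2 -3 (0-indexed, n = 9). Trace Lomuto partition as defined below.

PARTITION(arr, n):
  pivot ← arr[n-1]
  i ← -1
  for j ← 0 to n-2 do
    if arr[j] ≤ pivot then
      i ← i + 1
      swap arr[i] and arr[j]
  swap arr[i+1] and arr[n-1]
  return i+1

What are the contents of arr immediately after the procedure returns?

-8 -7 -5 -3 1 -2 3 2 -1

pivot=-3, i=-1
j=0: 3>-3, skip
j=1: -2>-3, skip
j=2: -8≤-3, i=0, swap(0,2) ⇒ -8 -2 3 -1 1 -7 -5 2 -3
j=3: -1>-3, skip
j=4: 1>-3, skip
j=5: -7≤-3, i=1, swap(1,5) ⇒ -8 -7 3 -1 1 -2 -5 2 -3
j=6: -5≤-3, i=2, swap(2,6) ⇒ -8 -7 -5 -1 1 -2 3 2 -3
j=7: 2>-3, skip
swap(3,8) ⇒ -8 -7 -5 -3 1 -2 3 2 -1; return 3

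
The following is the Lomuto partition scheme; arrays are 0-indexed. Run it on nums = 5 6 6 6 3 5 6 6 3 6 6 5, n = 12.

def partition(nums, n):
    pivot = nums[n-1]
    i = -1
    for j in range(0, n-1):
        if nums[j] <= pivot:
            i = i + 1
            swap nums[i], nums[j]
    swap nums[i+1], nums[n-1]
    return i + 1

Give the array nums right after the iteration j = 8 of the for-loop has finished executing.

pivot = nums[11] = 5; i = -1
j=0: nums[0]=5 ≤ 5 → i=0, swap nums[0],nums[0] (no change) → 5 6 6 6 3 5 6 6 3 6 6 5
j=1: nums[1]=6 > 5 → no swap
j=2: nums[2]=6 > 5 → no swap
j=3: nums[3]=6 > 5 → no swap
j=4: nums[4]=3 ≤ 5 → i=1, swap nums[1],nums[4] → 5 3 6 6 6 5 6 6 3 6 6 5
j=5: nums[5]=5 ≤ 5 → i=2, swap nums[2],nums[5] → 5 3 5 6 6 6 6 6 3 6 6 5
j=6: nums[6]=6 > 5 → no swap
j=7: nums[7]=6 > 5 → no swap
j=8: nums[8]=3 ≤ 5 → i=3, swap nums[3],nums[8] → 5 3 5 3 6 6 6 6 6 6 6 5
(after j=8) nums = 5 3 5 3 6 6 6 6 6 6 6 5

5 3 5 3 6 6 6 6 6 6 6 5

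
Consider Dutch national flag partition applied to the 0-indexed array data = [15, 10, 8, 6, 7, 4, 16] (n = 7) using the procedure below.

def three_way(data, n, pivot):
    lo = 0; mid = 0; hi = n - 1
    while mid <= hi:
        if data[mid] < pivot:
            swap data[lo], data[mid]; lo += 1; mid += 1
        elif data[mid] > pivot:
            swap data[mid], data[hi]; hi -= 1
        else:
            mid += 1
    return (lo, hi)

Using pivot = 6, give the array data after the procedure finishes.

[4, 6, 8, 7, 10, 16, 15]

lo=0 mid=0 hi=6
15>6: swap(0,6), hi=5 ⇒ [16, 10, 8, 6, 7, 4, 15]
16>6: swap(0,5), hi=4 ⇒ [4, 10, 8, 6, 7, 16, 15]
4<6: swap(0,0), lo=1 mid=1 ⇒ [4, 10, 8, 6, 7, 16, 15]
10>6: swap(1,4), hi=3 ⇒ [4, 7, 8, 6, 10, 16, 15]
7>6: swap(1,3), hi=2 ⇒ [4, 6, 8, 7, 10, 16, 15]
6=6: mid=2
8>6: swap(2,2), hi=1 ⇒ [4, 6, 8, 7, 10, 16, 15]
done. lo=1 hi=1; data=[4, 6, 8, 7, 10, 16, 15]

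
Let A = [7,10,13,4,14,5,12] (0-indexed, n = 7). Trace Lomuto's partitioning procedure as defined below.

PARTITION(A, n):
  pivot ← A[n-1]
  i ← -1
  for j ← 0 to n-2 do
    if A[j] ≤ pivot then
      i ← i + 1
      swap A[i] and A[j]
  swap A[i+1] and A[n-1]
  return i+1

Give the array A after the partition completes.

[7,10,4,5,12,13,14]

pivot=12, i=-1
j=0: 7≤12, i=0, swap(0,0) ⇒ [7,10,13,4,14,5,12]
j=1: 10≤12, i=1, swap(1,1) ⇒ [7,10,13,4,14,5,12]
j=2: 13>12, skip
j=3: 4≤12, i=2, swap(2,3) ⇒ [7,10,4,13,14,5,12]
j=4: 14>12, skip
j=5: 5≤12, i=3, swap(3,5) ⇒ [7,10,4,5,14,13,12]
swap(4,6) ⇒ [7,10,4,5,12,13,14]; return 4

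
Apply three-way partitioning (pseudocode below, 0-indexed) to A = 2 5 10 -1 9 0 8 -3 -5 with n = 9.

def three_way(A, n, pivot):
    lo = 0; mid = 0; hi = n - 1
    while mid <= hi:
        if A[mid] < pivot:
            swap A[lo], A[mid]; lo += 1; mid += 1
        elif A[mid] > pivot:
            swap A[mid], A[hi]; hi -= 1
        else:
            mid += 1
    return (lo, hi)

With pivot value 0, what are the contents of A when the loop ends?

pivot = 0; lo=0, mid=0, hi=8
A[mid]=2>0: swap A[0],A[8]; hi=7 → -5 5 10 -1 9 0 8 -3 2
A[mid]=-5<0: swap A[0],A[0]; lo=1,mid=1 → -5 5 10 -1 9 0 8 -3 2
A[mid]=5>0: swap A[1],A[7]; hi=6 → -5 -3 10 -1 9 0 8 5 2
A[mid]=-3<0: swap A[1],A[1]; lo=2,mid=2 → -5 -3 10 -1 9 0 8 5 2
A[mid]=10>0: swap A[2],A[6]; hi=5 → -5 -3 8 -1 9 0 10 5 2
A[mid]=8>0: swap A[2],A[5]; hi=4 → -5 -3 0 -1 9 8 10 5 2
A[mid]=0=0: mid=3
A[mid]=-1<0: swap A[2],A[3]; lo=3,mid=4 → -5 -3 -1 0 9 8 10 5 2
A[mid]=9>0: swap A[4],A[4]; hi=3 → -5 -3 -1 0 9 8 10 5 2
end: lo=3, hi=3; A = -5 -3 -1 0 9 8 10 5 2

-5 -3 -1 0 9 8 10 5 2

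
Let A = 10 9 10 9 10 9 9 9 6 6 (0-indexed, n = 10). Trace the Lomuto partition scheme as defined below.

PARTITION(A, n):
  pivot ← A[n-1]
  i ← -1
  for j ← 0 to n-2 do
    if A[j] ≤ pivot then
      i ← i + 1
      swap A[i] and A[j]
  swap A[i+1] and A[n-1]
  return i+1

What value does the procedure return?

pivot = A[9] = 6; i = -1
j=0: A[0]=10 > 6 → no swap
j=1: A[1]=9 > 6 → no swap
j=2: A[2]=10 > 6 → no swap
j=3: A[3]=9 > 6 → no swap
j=4: A[4]=10 > 6 → no swap
j=5: A[5]=9 > 6 → no swap
j=6: A[6]=9 > 6 → no swap
j=7: A[7]=9 > 6 → no swap
j=8: A[8]=6 ≤ 6 → i=0, swap A[0],A[8] → 6 9 10 9 10 9 9 9 10 6
final swap A[1],A[9] → 6 6 10 9 10 9 9 9 10 9; return 1

1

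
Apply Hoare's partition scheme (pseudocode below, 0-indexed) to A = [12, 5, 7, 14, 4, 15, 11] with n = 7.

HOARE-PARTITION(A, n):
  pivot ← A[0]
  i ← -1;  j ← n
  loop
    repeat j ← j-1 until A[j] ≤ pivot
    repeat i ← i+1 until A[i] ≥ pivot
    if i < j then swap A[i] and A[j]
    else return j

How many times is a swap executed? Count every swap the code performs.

pivot = A[0] = 12; i = -1, j = 7
j→6 (A[6]=11≤12), i→0 (A[0]=12≥12); i<j, swap → [11, 5, 7, 14, 4, 15, 12]
j→4 (A[4]=4≤12), i→3 (A[3]=14≥12); i<j, swap → [11, 5, 7, 4, 14, 15, 12]
j→3, i→4; i≥j, return j=3. A = [11, 5, 7, 4, 14, 15, 12]

2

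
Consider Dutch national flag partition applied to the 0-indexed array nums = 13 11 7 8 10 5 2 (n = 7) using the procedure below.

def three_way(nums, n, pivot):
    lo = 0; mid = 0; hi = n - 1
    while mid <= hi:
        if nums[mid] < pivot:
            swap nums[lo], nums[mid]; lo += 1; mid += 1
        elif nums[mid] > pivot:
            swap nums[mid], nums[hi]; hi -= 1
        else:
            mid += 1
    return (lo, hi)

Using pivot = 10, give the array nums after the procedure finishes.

2 5 7 8 10 11 13

lo=0 mid=0 hi=6
13>10: swap(0,6), hi=5 ⇒ 2 11 7 8 10 5 13
2<10: swap(0,0), lo=1 mid=1 ⇒ 2 11 7 8 10 5 13
11>10: swap(1,5), hi=4 ⇒ 2 5 7 8 10 11 13
5<10: swap(1,1), lo=2 mid=2 ⇒ 2 5 7 8 10 11 13
7<10: swap(2,2), lo=3 mid=3 ⇒ 2 5 7 8 10 11 13
8<10: swap(3,3), lo=4 mid=4 ⇒ 2 5 7 8 10 11 13
10=10: mid=5
done. lo=4 hi=4; nums=2 5 7 8 10 11 13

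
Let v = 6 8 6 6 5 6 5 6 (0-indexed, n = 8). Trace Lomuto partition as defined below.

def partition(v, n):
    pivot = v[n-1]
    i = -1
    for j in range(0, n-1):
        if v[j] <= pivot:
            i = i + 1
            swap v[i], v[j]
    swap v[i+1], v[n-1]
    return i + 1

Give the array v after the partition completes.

pivot=6, i=-1
j=0: 6≤6, i=0, swap(0,0) ⇒ 6 8 6 6 5 6 5 6
j=1: 8>6, skip
j=2: 6≤6, i=1, swap(1,2) ⇒ 6 6 8 6 5 6 5 6
j=3: 6≤6, i=2, swap(2,3) ⇒ 6 6 6 8 5 6 5 6
j=4: 5≤6, i=3, swap(3,4) ⇒ 6 6 6 5 8 6 5 6
j=5: 6≤6, i=4, swap(4,5) ⇒ 6 6 6 5 6 8 5 6
j=6: 5≤6, i=5, swap(5,6) ⇒ 6 6 6 5 6 5 8 6
swap(6,7) ⇒ 6 6 6 5 6 5 6 8; return 6

6 6 6 5 6 5 6 8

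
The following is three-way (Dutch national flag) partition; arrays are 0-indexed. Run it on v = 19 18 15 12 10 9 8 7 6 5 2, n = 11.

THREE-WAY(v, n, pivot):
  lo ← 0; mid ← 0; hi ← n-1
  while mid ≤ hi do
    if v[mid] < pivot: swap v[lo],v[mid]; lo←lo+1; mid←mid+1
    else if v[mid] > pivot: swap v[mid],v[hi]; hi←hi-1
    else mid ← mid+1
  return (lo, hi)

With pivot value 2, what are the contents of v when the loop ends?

pivot = 2; lo=0, mid=0, hi=10
v[mid]=19>2: swap v[0],v[10]; hi=9 → 2 18 15 12 10 9 8 7 6 5 19
v[mid]=2=2: mid=1
v[mid]=18>2: swap v[1],v[9]; hi=8 → 2 5 15 12 10 9 8 7 6 18 19
v[mid]=5>2: swap v[1],v[8]; hi=7 → 2 6 15 12 10 9 8 7 5 18 19
v[mid]=6>2: swap v[1],v[7]; hi=6 → 2 7 15 12 10 9 8 6 5 18 19
v[mid]=7>2: swap v[1],v[6]; hi=5 → 2 8 15 12 10 9 7 6 5 18 19
v[mid]=8>2: swap v[1],v[5]; hi=4 → 2 9 15 12 10 8 7 6 5 18 19
v[mid]=9>2: swap v[1],v[4]; hi=3 → 2 10 15 12 9 8 7 6 5 18 19
v[mid]=10>2: swap v[1],v[3]; hi=2 → 2 12 15 10 9 8 7 6 5 18 19
v[mid]=12>2: swap v[1],v[2]; hi=1 → 2 15 12 10 9 8 7 6 5 18 19
v[mid]=15>2: swap v[1],v[1]; hi=0 → 2 15 12 10 9 8 7 6 5 18 19
end: lo=0, hi=0; v = 2 15 12 10 9 8 7 6 5 18 19

2 15 12 10 9 8 7 6 5 18 19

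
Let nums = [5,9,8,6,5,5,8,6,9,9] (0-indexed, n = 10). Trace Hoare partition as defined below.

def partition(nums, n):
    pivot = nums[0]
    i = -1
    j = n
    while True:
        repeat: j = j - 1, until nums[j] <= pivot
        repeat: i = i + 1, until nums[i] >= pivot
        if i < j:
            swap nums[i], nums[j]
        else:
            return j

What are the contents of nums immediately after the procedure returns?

[5,5,8,6,9,5,8,6,9,9]

pivot=5
j stops at 5 (5), i stops at 0 (5); swap ⇒ [5,9,8,6,5,5,8,6,9,9]
j stops at 4 (5), i stops at 1 (9); swap ⇒ [5,5,8,6,9,5,8,6,9,9]
j stops at 1, i stops at 2; i≥j ⇒ return 1. nums=[5,5,8,6,9,5,8,6,9,9]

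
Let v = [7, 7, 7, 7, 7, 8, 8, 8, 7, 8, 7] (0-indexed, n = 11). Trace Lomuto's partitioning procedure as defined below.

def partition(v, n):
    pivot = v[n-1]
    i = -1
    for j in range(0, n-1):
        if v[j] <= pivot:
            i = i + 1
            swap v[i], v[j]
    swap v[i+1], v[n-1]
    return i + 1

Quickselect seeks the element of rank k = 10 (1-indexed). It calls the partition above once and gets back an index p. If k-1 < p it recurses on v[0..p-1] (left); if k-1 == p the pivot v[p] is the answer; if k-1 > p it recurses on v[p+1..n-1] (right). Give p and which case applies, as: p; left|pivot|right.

pivot=7, i=-1
j=0: 7≤7, i=0, swap(0,0) ⇒ [7, 7, 7, 7, 7, 8, 8, 8, 7, 8, 7]
j=1: 7≤7, i=1, swap(1,1) ⇒ [7, 7, 7, 7, 7, 8, 8, 8, 7, 8, 7]
j=2: 7≤7, i=2, swap(2,2) ⇒ [7, 7, 7, 7, 7, 8, 8, 8, 7, 8, 7]
j=3: 7≤7, i=3, swap(3,3) ⇒ [7, 7, 7, 7, 7, 8, 8, 8, 7, 8, 7]
j=4: 7≤7, i=4, swap(4,4) ⇒ [7, 7, 7, 7, 7, 8, 8, 8, 7, 8, 7]
j=5: 8>7, skip
j=6: 8>7, skip
j=7: 8>7, skip
j=8: 7≤7, i=5, swap(5,8) ⇒ [7, 7, 7, 7, 7, 7, 8, 8, 8, 8, 7]
j=9: 8>7, skip
swap(6,10) ⇒ [7, 7, 7, 7, 7, 7, 7, 8, 8, 8, 8]; return 6
p = 6; k-1 = 9 > 6 ⇒ right

6; right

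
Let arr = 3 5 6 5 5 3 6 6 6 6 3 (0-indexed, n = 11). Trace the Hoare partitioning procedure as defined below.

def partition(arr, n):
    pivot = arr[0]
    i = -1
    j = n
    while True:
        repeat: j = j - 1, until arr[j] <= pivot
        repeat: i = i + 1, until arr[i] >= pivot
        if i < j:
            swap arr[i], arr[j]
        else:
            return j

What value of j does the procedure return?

1

pivot=3
j stops at 10 (3), i stops at 0 (3); swap ⇒ 3 5 6 5 5 3 6 6 6 6 3
j stops at 5 (3), i stops at 1 (5); swap ⇒ 3 3 6 5 5 5 6 6 6 6 3
j stops at 1, i stops at 2; i≥j ⇒ return 1. arr=3 3 6 5 5 5 6 6 6 6 3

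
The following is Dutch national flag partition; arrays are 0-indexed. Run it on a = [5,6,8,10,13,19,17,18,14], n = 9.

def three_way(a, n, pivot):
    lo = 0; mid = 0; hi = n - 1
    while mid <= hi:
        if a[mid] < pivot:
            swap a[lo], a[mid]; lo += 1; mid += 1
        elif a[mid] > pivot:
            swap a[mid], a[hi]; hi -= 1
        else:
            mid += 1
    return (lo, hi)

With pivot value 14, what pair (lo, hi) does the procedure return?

lo=0 mid=0 hi=8
5<14: swap(0,0), lo=1 mid=1 ⇒ [5,6,8,10,13,19,17,18,14]
6<14: swap(1,1), lo=2 mid=2 ⇒ [5,6,8,10,13,19,17,18,14]
8<14: swap(2,2), lo=3 mid=3 ⇒ [5,6,8,10,13,19,17,18,14]
10<14: swap(3,3), lo=4 mid=4 ⇒ [5,6,8,10,13,19,17,18,14]
13<14: swap(4,4), lo=5 mid=5 ⇒ [5,6,8,10,13,19,17,18,14]
19>14: swap(5,8), hi=7 ⇒ [5,6,8,10,13,14,17,18,19]
14=14: mid=6
17>14: swap(6,7), hi=6 ⇒ [5,6,8,10,13,14,18,17,19]
18>14: swap(6,6), hi=5 ⇒ [5,6,8,10,13,14,18,17,19]
done. lo=5 hi=5; a=[5,6,8,10,13,14,18,17,19]

(5, 5)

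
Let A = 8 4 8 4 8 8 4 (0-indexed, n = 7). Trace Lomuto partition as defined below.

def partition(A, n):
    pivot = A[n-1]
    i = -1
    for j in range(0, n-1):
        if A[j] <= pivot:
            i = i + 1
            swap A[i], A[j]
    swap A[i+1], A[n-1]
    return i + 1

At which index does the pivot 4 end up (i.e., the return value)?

2

pivot=4, i=-1
j=0: 8>4, skip
j=1: 4≤4, i=0, swap(0,1) ⇒ 4 8 8 4 8 8 4
j=2: 8>4, skip
j=3: 4≤4, i=1, swap(1,3) ⇒ 4 4 8 8 8 8 4
j=4: 8>4, skip
j=5: 8>4, skip
swap(2,6) ⇒ 4 4 4 8 8 8 8; return 2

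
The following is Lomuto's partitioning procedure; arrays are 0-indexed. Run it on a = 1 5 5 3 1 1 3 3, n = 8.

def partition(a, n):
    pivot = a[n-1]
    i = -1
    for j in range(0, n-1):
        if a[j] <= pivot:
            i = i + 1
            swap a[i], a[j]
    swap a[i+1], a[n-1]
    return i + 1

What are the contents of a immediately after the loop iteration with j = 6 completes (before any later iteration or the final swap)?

1 3 1 1 3 5 5 3

pivot = a[7] = 3; i = -1
j=0: a[0]=1 ≤ 3 → i=0, swap a[0],a[0] (no change) → 1 5 5 3 1 1 3 3
j=1: a[1]=5 > 3 → no swap
j=2: a[2]=5 > 3 → no swap
j=3: a[3]=3 ≤ 3 → i=1, swap a[1],a[3] → 1 3 5 5 1 1 3 3
j=4: a[4]=1 ≤ 3 → i=2, swap a[2],a[4] → 1 3 1 5 5 1 3 3
j=5: a[5]=1 ≤ 3 → i=3, swap a[3],a[5] → 1 3 1 1 5 5 3 3
j=6: a[6]=3 ≤ 3 → i=4, swap a[4],a[6] → 1 3 1 1 3 5 5 3
(after j=6) a = 1 3 1 1 3 5 5 3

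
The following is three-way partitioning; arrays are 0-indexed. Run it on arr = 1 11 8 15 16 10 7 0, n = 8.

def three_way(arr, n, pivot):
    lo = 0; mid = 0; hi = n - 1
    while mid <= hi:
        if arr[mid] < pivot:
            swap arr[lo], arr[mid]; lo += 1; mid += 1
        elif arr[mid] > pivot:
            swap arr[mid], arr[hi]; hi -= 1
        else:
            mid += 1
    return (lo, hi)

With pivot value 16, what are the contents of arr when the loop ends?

1 11 8 15 10 7 0 16

lo=0 mid=0 hi=7
1<16: swap(0,0), lo=1 mid=1 ⇒ 1 11 8 15 16 10 7 0
11<16: swap(1,1), lo=2 mid=2 ⇒ 1 11 8 15 16 10 7 0
8<16: swap(2,2), lo=3 mid=3 ⇒ 1 11 8 15 16 10 7 0
15<16: swap(3,3), lo=4 mid=4 ⇒ 1 11 8 15 16 10 7 0
16=16: mid=5
10<16: swap(4,5), lo=5 mid=6 ⇒ 1 11 8 15 10 16 7 0
7<16: swap(5,6), lo=6 mid=7 ⇒ 1 11 8 15 10 7 16 0
0<16: swap(6,7), lo=7 mid=8 ⇒ 1 11 8 15 10 7 0 16
done. lo=7 hi=7; arr=1 11 8 15 10 7 0 16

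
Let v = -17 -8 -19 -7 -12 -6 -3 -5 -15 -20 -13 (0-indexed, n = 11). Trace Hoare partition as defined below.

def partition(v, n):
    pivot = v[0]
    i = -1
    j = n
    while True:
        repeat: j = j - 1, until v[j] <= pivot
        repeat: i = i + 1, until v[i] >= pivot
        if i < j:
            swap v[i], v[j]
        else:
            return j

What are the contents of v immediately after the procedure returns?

-20 -19 -8 -7 -12 -6 -3 -5 -15 -17 -13

pivot=-17
j stops at 9 (-20), i stops at 0 (-17); swap ⇒ -20 -8 -19 -7 -12 -6 -3 -5 -15 -17 -13
j stops at 2 (-19), i stops at 1 (-8); swap ⇒ -20 -19 -8 -7 -12 -6 -3 -5 -15 -17 -13
j stops at 1, i stops at 2; i≥j ⇒ return 1. v=-20 -19 -8 -7 -12 -6 -3 -5 -15 -17 -13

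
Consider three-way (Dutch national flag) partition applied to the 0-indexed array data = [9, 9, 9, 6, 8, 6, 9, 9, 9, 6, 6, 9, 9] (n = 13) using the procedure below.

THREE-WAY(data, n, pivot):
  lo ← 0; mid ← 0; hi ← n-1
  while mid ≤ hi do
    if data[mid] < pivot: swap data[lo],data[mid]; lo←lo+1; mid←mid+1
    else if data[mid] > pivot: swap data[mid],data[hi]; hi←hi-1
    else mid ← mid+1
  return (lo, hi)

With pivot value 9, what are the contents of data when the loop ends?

[6, 8, 6, 6, 6, 9, 9, 9, 9, 9, 9, 9, 9]

pivot = 9; lo=0, mid=0, hi=12
data[mid]=9=9: mid=1
data[mid]=9=9: mid=2
data[mid]=9=9: mid=3
data[mid]=6<9: swap data[0],data[3]; lo=1,mid=4 → [6, 9, 9, 9, 8, 6, 9, 9, 9, 6, 6, 9, 9]
data[mid]=8<9: swap data[1],data[4]; lo=2,mid=5 → [6, 8, 9, 9, 9, 6, 9, 9, 9, 6, 6, 9, 9]
data[mid]=6<9: swap data[2],data[5]; lo=3,mid=6 → [6, 8, 6, 9, 9, 9, 9, 9, 9, 6, 6, 9, 9]
data[mid]=9=9: mid=7
data[mid]=9=9: mid=8
data[mid]=9=9: mid=9
data[mid]=6<9: swap data[3],data[9]; lo=4,mid=10 → [6, 8, 6, 6, 9, 9, 9, 9, 9, 9, 6, 9, 9]
data[mid]=6<9: swap data[4],data[10]; lo=5,mid=11 → [6, 8, 6, 6, 6, 9, 9, 9, 9, 9, 9, 9, 9]
data[mid]=9=9: mid=12
data[mid]=9=9: mid=13
end: lo=5, hi=12; data = [6, 8, 6, 6, 6, 9, 9, 9, 9, 9, 9, 9, 9]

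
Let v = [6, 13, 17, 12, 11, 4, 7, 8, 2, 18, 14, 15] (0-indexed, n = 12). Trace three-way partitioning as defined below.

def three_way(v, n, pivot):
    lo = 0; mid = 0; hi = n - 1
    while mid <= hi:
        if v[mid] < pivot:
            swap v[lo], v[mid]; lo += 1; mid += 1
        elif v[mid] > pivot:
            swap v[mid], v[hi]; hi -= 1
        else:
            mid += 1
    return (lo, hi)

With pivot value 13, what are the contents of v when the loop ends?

lo=0 mid=0 hi=11
6<13: swap(0,0), lo=1 mid=1 ⇒ [6, 13, 17, 12, 11, 4, 7, 8, 2, 18, 14, 15]
13=13: mid=2
17>13: swap(2,11), hi=10 ⇒ [6, 13, 15, 12, 11, 4, 7, 8, 2, 18, 14, 17]
15>13: swap(2,10), hi=9 ⇒ [6, 13, 14, 12, 11, 4, 7, 8, 2, 18, 15, 17]
14>13: swap(2,9), hi=8 ⇒ [6, 13, 18, 12, 11, 4, 7, 8, 2, 14, 15, 17]
18>13: swap(2,8), hi=7 ⇒ [6, 13, 2, 12, 11, 4, 7, 8, 18, 14, 15, 17]
2<13: swap(1,2), lo=2 mid=3 ⇒ [6, 2, 13, 12, 11, 4, 7, 8, 18, 14, 15, 17]
12<13: swap(2,3), lo=3 mid=4 ⇒ [6, 2, 12, 13, 11, 4, 7, 8, 18, 14, 15, 17]
11<13: swap(3,4), lo=4 mid=5 ⇒ [6, 2, 12, 11, 13, 4, 7, 8, 18, 14, 15, 17]
4<13: swap(4,5), lo=5 mid=6 ⇒ [6, 2, 12, 11, 4, 13, 7, 8, 18, 14, 15, 17]
7<13: swap(5,6), lo=6 mid=7 ⇒ [6, 2, 12, 11, 4, 7, 13, 8, 18, 14, 15, 17]
8<13: swap(6,7), lo=7 mid=8 ⇒ [6, 2, 12, 11, 4, 7, 8, 13, 18, 14, 15, 17]
done. lo=7 hi=7; v=[6, 2, 12, 11, 4, 7, 8, 13, 18, 14, 15, 17]

[6, 2, 12, 11, 4, 7, 8, 13, 18, 14, 15, 17]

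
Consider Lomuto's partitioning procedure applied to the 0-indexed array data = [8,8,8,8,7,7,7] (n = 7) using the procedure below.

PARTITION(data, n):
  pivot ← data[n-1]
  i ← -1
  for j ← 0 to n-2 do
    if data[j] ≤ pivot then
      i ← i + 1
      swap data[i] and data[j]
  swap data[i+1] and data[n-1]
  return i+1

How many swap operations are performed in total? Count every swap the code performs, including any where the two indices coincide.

pivot=7, i=-1
j=0: 8>7, skip
j=1: 8>7, skip
j=2: 8>7, skip
j=3: 8>7, skip
j=4: 7≤7, i=0, swap(0,4) ⇒ [7,8,8,8,8,7,7]
j=5: 7≤7, i=1, swap(1,5) ⇒ [7,7,8,8,8,8,7]
swap(2,6) ⇒ [7,7,7,8,8,8,8]; return 2

3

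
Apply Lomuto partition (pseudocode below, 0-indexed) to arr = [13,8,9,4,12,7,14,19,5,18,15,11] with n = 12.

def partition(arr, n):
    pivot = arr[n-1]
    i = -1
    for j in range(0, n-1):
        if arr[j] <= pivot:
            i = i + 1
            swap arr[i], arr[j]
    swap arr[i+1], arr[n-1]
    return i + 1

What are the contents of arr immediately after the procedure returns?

[8,9,4,7,5,11,14,19,12,18,15,13]

pivot=11, i=-1
j=0: 13>11, skip
j=1: 8≤11, i=0, swap(0,1) ⇒ [8,13,9,4,12,7,14,19,5,18,15,11]
j=2: 9≤11, i=1, swap(1,2) ⇒ [8,9,13,4,12,7,14,19,5,18,15,11]
j=3: 4≤11, i=2, swap(2,3) ⇒ [8,9,4,13,12,7,14,19,5,18,15,11]
j=4: 12>11, skip
j=5: 7≤11, i=3, swap(3,5) ⇒ [8,9,4,7,12,13,14,19,5,18,15,11]
j=6: 14>11, skip
j=7: 19>11, skip
j=8: 5≤11, i=4, swap(4,8) ⇒ [8,9,4,7,5,13,14,19,12,18,15,11]
j=9: 18>11, skip
j=10: 15>11, skip
swap(5,11) ⇒ [8,9,4,7,5,11,14,19,12,18,15,13]; return 5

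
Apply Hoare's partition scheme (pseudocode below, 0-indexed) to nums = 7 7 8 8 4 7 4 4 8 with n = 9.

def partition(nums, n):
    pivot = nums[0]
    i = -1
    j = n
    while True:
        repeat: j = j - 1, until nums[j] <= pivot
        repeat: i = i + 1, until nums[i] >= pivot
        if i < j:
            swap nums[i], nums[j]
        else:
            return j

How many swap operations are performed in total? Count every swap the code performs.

4

pivot = nums[0] = 7; i = -1, j = 9
j→7 (nums[7]=4≤7), i→0 (nums[0]=7≥7); i<j, swap → 4 7 8 8 4 7 4 7 8
j→6 (nums[6]=4≤7), i→1 (nums[1]=7≥7); i<j, swap → 4 4 8 8 4 7 7 7 8
j→5 (nums[5]=7≤7), i→2 (nums[2]=8≥7); i<j, swap → 4 4 7 8 4 8 7 7 8
j→4 (nums[4]=4≤7), i→3 (nums[3]=8≥7); i<j, swap → 4 4 7 4 8 8 7 7 8
j→3, i→4; i≥j, return j=3. nums = 4 4 7 4 8 8 7 7 8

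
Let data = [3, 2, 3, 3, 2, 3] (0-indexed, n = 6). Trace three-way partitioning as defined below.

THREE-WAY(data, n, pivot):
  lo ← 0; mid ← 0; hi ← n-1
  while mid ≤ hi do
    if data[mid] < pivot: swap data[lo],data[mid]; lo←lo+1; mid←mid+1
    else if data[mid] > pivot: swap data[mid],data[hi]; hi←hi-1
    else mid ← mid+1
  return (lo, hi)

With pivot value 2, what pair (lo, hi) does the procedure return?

(0, 1)

pivot = 2; lo=0, mid=0, hi=5
data[mid]=3>2: swap data[0],data[5]; hi=4 → [3, 2, 3, 3, 2, 3]
data[mid]=3>2: swap data[0],data[4]; hi=3 → [2, 2, 3, 3, 3, 3]
data[mid]=2=2: mid=1
data[mid]=2=2: mid=2
data[mid]=3>2: swap data[2],data[3]; hi=2 → [2, 2, 3, 3, 3, 3]
data[mid]=3>2: swap data[2],data[2]; hi=1 → [2, 2, 3, 3, 3, 3]
end: lo=0, hi=1; data = [2, 2, 3, 3, 3, 3]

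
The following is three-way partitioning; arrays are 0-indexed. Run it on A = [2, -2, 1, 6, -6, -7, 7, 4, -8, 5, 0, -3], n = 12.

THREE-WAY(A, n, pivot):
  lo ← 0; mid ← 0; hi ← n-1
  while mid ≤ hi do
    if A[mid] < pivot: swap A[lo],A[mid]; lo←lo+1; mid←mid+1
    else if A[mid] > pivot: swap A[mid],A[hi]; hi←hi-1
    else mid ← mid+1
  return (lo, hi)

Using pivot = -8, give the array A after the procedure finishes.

pivot = -8; lo=0, mid=0, hi=11
A[mid]=2>-8: swap A[0],A[11]; hi=10 → [-3, -2, 1, 6, -6, -7, 7, 4, -8, 5, 0, 2]
A[mid]=-3>-8: swap A[0],A[10]; hi=9 → [0, -2, 1, 6, -6, -7, 7, 4, -8, 5, -3, 2]
A[mid]=0>-8: swap A[0],A[9]; hi=8 → [5, -2, 1, 6, -6, -7, 7, 4, -8, 0, -3, 2]
A[mid]=5>-8: swap A[0],A[8]; hi=7 → [-8, -2, 1, 6, -6, -7, 7, 4, 5, 0, -3, 2]
A[mid]=-8=-8: mid=1
A[mid]=-2>-8: swap A[1],A[7]; hi=6 → [-8, 4, 1, 6, -6, -7, 7, -2, 5, 0, -3, 2]
A[mid]=4>-8: swap A[1],A[6]; hi=5 → [-8, 7, 1, 6, -6, -7, 4, -2, 5, 0, -3, 2]
A[mid]=7>-8: swap A[1],A[5]; hi=4 → [-8, -7, 1, 6, -6, 7, 4, -2, 5, 0, -3, 2]
A[mid]=-7>-8: swap A[1],A[4]; hi=3 → [-8, -6, 1, 6, -7, 7, 4, -2, 5, 0, -3, 2]
A[mid]=-6>-8: swap A[1],A[3]; hi=2 → [-8, 6, 1, -6, -7, 7, 4, -2, 5, 0, -3, 2]
A[mid]=6>-8: swap A[1],A[2]; hi=1 → [-8, 1, 6, -6, -7, 7, 4, -2, 5, 0, -3, 2]
A[mid]=1>-8: swap A[1],A[1]; hi=0 → [-8, 1, 6, -6, -7, 7, 4, -2, 5, 0, -3, 2]
end: lo=0, hi=0; A = [-8, 1, 6, -6, -7, 7, 4, -2, 5, 0, -3, 2]

[-8, 1, 6, -6, -7, 7, 4, -2, 5, 0, -3, 2]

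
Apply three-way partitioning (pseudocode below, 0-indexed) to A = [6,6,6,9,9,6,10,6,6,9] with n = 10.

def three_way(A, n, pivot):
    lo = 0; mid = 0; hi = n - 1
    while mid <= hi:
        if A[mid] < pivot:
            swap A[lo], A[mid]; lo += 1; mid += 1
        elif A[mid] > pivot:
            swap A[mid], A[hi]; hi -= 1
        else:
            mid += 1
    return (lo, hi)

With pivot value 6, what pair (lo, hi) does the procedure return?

lo=0 mid=0 hi=9
6=6: mid=1
6=6: mid=2
6=6: mid=3
9>6: swap(3,9), hi=8 ⇒ [6,6,6,9,9,6,10,6,6,9]
9>6: swap(3,8), hi=7 ⇒ [6,6,6,6,9,6,10,6,9,9]
6=6: mid=4
9>6: swap(4,7), hi=6 ⇒ [6,6,6,6,6,6,10,9,9,9]
6=6: mid=5
6=6: mid=6
10>6: swap(6,6), hi=5 ⇒ [6,6,6,6,6,6,10,9,9,9]
done. lo=0 hi=5; A=[6,6,6,6,6,6,10,9,9,9]

(0, 5)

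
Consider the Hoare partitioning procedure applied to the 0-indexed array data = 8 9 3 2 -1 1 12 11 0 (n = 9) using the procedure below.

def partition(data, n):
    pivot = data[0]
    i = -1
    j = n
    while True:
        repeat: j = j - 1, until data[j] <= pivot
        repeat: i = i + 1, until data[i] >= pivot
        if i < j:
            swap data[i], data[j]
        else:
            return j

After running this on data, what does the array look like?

pivot=8
j stops at 8 (0), i stops at 0 (8); swap ⇒ 0 9 3 2 -1 1 12 11 8
j stops at 5 (1), i stops at 1 (9); swap ⇒ 0 1 3 2 -1 9 12 11 8
j stops at 4, i stops at 5; i≥j ⇒ return 4. data=0 1 3 2 -1 9 12 11 8

0 1 3 2 -1 9 12 11 8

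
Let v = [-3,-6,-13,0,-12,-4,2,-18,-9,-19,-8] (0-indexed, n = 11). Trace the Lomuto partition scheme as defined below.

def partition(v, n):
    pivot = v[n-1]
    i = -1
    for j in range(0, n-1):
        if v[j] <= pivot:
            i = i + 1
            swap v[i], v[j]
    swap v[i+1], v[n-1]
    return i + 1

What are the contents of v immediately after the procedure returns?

[-13,-12,-18,-9,-19,-8,2,-3,0,-6,-4]

pivot = v[10] = -8; i = -1
j=0: v[0]=-3 > -8 → no swap
j=1: v[1]=-6 > -8 → no swap
j=2: v[2]=-13 ≤ -8 → i=0, swap v[0],v[2] → [-13,-6,-3,0,-12,-4,2,-18,-9,-19,-8]
j=3: v[3]=0 > -8 → no swap
j=4: v[4]=-12 ≤ -8 → i=1, swap v[1],v[4] → [-13,-12,-3,0,-6,-4,2,-18,-9,-19,-8]
j=5: v[5]=-4 > -8 → no swap
j=6: v[6]=2 > -8 → no swap
j=7: v[7]=-18 ≤ -8 → i=2, swap v[2],v[7] → [-13,-12,-18,0,-6,-4,2,-3,-9,-19,-8]
j=8: v[8]=-9 ≤ -8 → i=3, swap v[3],v[8] → [-13,-12,-18,-9,-6,-4,2,-3,0,-19,-8]
j=9: v[9]=-19 ≤ -8 → i=4, swap v[4],v[9] → [-13,-12,-18,-9,-19,-4,2,-3,0,-6,-8]
final swap v[5],v[10] → [-13,-12,-18,-9,-19,-8,2,-3,0,-6,-4]; return 5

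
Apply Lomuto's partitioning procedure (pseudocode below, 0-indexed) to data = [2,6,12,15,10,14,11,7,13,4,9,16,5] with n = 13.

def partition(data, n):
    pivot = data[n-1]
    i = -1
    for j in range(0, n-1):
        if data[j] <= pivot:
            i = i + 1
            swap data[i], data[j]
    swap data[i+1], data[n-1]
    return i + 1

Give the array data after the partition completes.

pivot = data[12] = 5; i = -1
j=0: data[0]=2 ≤ 5 → i=0, swap data[0],data[0] (no change) → [2,6,12,15,10,14,11,7,13,4,9,16,5]
j=1: data[1]=6 > 5 → no swap
j=2: data[2]=12 > 5 → no swap
j=3: data[3]=15 > 5 → no swap
j=4: data[4]=10 > 5 → no swap
j=5: data[5]=14 > 5 → no swap
j=6: data[6]=11 > 5 → no swap
j=7: data[7]=7 > 5 → no swap
j=8: data[8]=13 > 5 → no swap
j=9: data[9]=4 ≤ 5 → i=1, swap data[1],data[9] → [2,4,12,15,10,14,11,7,13,6,9,16,5]
j=10: data[10]=9 > 5 → no swap
j=11: data[11]=16 > 5 → no swap
final swap data[2],data[12] → [2,4,5,15,10,14,11,7,13,6,9,16,12]; return 2

[2,4,5,15,10,14,11,7,13,6,9,16,12]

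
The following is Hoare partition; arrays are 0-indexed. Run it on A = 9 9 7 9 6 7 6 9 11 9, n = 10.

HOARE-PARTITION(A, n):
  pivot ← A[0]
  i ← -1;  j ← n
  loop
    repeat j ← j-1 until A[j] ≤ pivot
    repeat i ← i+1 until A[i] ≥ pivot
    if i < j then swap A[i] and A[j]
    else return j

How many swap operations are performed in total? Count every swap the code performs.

pivot=9
j stops at 9 (9), i stops at 0 (9); swap ⇒ 9 9 7 9 6 7 6 9 11 9
j stops at 7 (9), i stops at 1 (9); swap ⇒ 9 9 7 9 6 7 6 9 11 9
j stops at 6 (6), i stops at 3 (9); swap ⇒ 9 9 7 6 6 7 9 9 11 9
j stops at 5, i stops at 6; i≥j ⇒ return 5. A=9 9 7 6 6 7 9 9 11 9

3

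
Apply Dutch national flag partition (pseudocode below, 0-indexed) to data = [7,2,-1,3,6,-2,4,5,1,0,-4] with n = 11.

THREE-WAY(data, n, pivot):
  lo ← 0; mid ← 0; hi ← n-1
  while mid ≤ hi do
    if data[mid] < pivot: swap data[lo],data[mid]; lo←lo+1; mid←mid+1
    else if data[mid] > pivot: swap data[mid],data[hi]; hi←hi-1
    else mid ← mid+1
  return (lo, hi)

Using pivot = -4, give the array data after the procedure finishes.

[-4,-1,3,6,-2,4,5,1,0,2,7]

pivot = -4; lo=0, mid=0, hi=10
data[mid]=7>-4: swap data[0],data[10]; hi=9 → [-4,2,-1,3,6,-2,4,5,1,0,7]
data[mid]=-4=-4: mid=1
data[mid]=2>-4: swap data[1],data[9]; hi=8 → [-4,0,-1,3,6,-2,4,5,1,2,7]
data[mid]=0>-4: swap data[1],data[8]; hi=7 → [-4,1,-1,3,6,-2,4,5,0,2,7]
data[mid]=1>-4: swap data[1],data[7]; hi=6 → [-4,5,-1,3,6,-2,4,1,0,2,7]
data[mid]=5>-4: swap data[1],data[6]; hi=5 → [-4,4,-1,3,6,-2,5,1,0,2,7]
data[mid]=4>-4: swap data[1],data[5]; hi=4 → [-4,-2,-1,3,6,4,5,1,0,2,7]
data[mid]=-2>-4: swap data[1],data[4]; hi=3 → [-4,6,-1,3,-2,4,5,1,0,2,7]
data[mid]=6>-4: swap data[1],data[3]; hi=2 → [-4,3,-1,6,-2,4,5,1,0,2,7]
data[mid]=3>-4: swap data[1],data[2]; hi=1 → [-4,-1,3,6,-2,4,5,1,0,2,7]
data[mid]=-1>-4: swap data[1],data[1]; hi=0 → [-4,-1,3,6,-2,4,5,1,0,2,7]
end: lo=0, hi=0; data = [-4,-1,3,6,-2,4,5,1,0,2,7]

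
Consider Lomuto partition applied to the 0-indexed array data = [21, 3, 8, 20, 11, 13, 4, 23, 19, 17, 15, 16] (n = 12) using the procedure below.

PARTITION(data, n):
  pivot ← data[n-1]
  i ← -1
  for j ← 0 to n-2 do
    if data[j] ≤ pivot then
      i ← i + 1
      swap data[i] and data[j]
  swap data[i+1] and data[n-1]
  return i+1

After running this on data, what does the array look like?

[3, 8, 11, 13, 4, 15, 16, 23, 19, 17, 20, 21]

pivot=16, i=-1
j=0: 21>16, skip
j=1: 3≤16, i=0, swap(0,1) ⇒ [3, 21, 8, 20, 11, 13, 4, 23, 19, 17, 15, 16]
j=2: 8≤16, i=1, swap(1,2) ⇒ [3, 8, 21, 20, 11, 13, 4, 23, 19, 17, 15, 16]
j=3: 20>16, skip
j=4: 11≤16, i=2, swap(2,4) ⇒ [3, 8, 11, 20, 21, 13, 4, 23, 19, 17, 15, 16]
j=5: 13≤16, i=3, swap(3,5) ⇒ [3, 8, 11, 13, 21, 20, 4, 23, 19, 17, 15, 16]
j=6: 4≤16, i=4, swap(4,6) ⇒ [3, 8, 11, 13, 4, 20, 21, 23, 19, 17, 15, 16]
j=7: 23>16, skip
j=8: 19>16, skip
j=9: 17>16, skip
j=10: 15≤16, i=5, swap(5,10) ⇒ [3, 8, 11, 13, 4, 15, 21, 23, 19, 17, 20, 16]
swap(6,11) ⇒ [3, 8, 11, 13, 4, 15, 16, 23, 19, 17, 20, 21]; return 6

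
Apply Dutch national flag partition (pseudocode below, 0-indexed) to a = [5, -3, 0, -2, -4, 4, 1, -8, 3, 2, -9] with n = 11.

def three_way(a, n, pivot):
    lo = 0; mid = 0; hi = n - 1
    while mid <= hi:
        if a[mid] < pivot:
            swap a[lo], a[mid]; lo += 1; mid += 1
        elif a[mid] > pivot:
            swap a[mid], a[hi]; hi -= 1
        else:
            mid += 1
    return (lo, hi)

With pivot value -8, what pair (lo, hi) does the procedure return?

lo=0 mid=0 hi=10
5>-8: swap(0,10), hi=9 ⇒ [-9, -3, 0, -2, -4, 4, 1, -8, 3, 2, 5]
-9<-8: swap(0,0), lo=1 mid=1 ⇒ [-9, -3, 0, -2, -4, 4, 1, -8, 3, 2, 5]
-3>-8: swap(1,9), hi=8 ⇒ [-9, 2, 0, -2, -4, 4, 1, -8, 3, -3, 5]
2>-8: swap(1,8), hi=7 ⇒ [-9, 3, 0, -2, -4, 4, 1, -8, 2, -3, 5]
3>-8: swap(1,7), hi=6 ⇒ [-9, -8, 0, -2, -4, 4, 1, 3, 2, -3, 5]
-8=-8: mid=2
0>-8: swap(2,6), hi=5 ⇒ [-9, -8, 1, -2, -4, 4, 0, 3, 2, -3, 5]
1>-8: swap(2,5), hi=4 ⇒ [-9, -8, 4, -2, -4, 1, 0, 3, 2, -3, 5]
4>-8: swap(2,4), hi=3 ⇒ [-9, -8, -4, -2, 4, 1, 0, 3, 2, -3, 5]
-4>-8: swap(2,3), hi=2 ⇒ [-9, -8, -2, -4, 4, 1, 0, 3, 2, -3, 5]
-2>-8: swap(2,2), hi=1 ⇒ [-9, -8, -2, -4, 4, 1, 0, 3, 2, -3, 5]
done. lo=1 hi=1; a=[-9, -8, -2, -4, 4, 1, 0, 3, 2, -3, 5]

(1, 1)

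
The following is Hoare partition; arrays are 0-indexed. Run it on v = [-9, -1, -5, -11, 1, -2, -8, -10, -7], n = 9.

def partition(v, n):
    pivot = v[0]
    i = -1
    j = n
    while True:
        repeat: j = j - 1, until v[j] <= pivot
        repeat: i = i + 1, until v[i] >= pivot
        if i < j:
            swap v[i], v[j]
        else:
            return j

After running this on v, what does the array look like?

[-10, -11, -5, -1, 1, -2, -8, -9, -7]

pivot=-9
j stops at 7 (-10), i stops at 0 (-9); swap ⇒ [-10, -1, -5, -11, 1, -2, -8, -9, -7]
j stops at 3 (-11), i stops at 1 (-1); swap ⇒ [-10, -11, -5, -1, 1, -2, -8, -9, -7]
j stops at 1, i stops at 2; i≥j ⇒ return 1. v=[-10, -11, -5, -1, 1, -2, -8, -9, -7]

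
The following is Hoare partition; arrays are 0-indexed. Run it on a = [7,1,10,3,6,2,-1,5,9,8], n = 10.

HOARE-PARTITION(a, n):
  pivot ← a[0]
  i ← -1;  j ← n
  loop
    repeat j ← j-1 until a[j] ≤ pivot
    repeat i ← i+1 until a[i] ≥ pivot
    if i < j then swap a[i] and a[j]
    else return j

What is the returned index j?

5

pivot=7
j stops at 7 (5), i stops at 0 (7); swap ⇒ [5,1,10,3,6,2,-1,7,9,8]
j stops at 6 (-1), i stops at 2 (10); swap ⇒ [5,1,-1,3,6,2,10,7,9,8]
j stops at 5, i stops at 6; i≥j ⇒ return 5. a=[5,1,-1,3,6,2,10,7,9,8]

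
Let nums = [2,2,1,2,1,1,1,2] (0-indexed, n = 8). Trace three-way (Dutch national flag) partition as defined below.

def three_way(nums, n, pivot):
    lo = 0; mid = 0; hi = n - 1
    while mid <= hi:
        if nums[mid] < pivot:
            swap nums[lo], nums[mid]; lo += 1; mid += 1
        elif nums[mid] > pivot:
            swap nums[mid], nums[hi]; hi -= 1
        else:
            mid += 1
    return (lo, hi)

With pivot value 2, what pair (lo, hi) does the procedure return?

pivot = 2; lo=0, mid=0, hi=7
nums[mid]=2=2: mid=1
nums[mid]=2=2: mid=2
nums[mid]=1<2: swap nums[0],nums[2]; lo=1,mid=3 → [1,2,2,2,1,1,1,2]
nums[mid]=2=2: mid=4
nums[mid]=1<2: swap nums[1],nums[4]; lo=2,mid=5 → [1,1,2,2,2,1,1,2]
nums[mid]=1<2: swap nums[2],nums[5]; lo=3,mid=6 → [1,1,1,2,2,2,1,2]
nums[mid]=1<2: swap nums[3],nums[6]; lo=4,mid=7 → [1,1,1,1,2,2,2,2]
nums[mid]=2=2: mid=8
end: lo=4, hi=7; nums = [1,1,1,1,2,2,2,2]

(4, 7)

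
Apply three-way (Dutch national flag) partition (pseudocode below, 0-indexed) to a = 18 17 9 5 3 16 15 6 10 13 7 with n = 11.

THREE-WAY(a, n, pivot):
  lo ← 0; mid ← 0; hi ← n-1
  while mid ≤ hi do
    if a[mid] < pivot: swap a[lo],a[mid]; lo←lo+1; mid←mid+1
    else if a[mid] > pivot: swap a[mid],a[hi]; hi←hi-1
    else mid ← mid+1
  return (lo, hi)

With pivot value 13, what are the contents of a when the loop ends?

lo=0 mid=0 hi=10
18>13: swap(0,10), hi=9 ⇒ 7 17 9 5 3 16 15 6 10 13 18
7<13: swap(0,0), lo=1 mid=1 ⇒ 7 17 9 5 3 16 15 6 10 13 18
17>13: swap(1,9), hi=8 ⇒ 7 13 9 5 3 16 15 6 10 17 18
13=13: mid=2
9<13: swap(1,2), lo=2 mid=3 ⇒ 7 9 13 5 3 16 15 6 10 17 18
5<13: swap(2,3), lo=3 mid=4 ⇒ 7 9 5 13 3 16 15 6 10 17 18
3<13: swap(3,4), lo=4 mid=5 ⇒ 7 9 5 3 13 16 15 6 10 17 18
16>13: swap(5,8), hi=7 ⇒ 7 9 5 3 13 10 15 6 16 17 18
10<13: swap(4,5), lo=5 mid=6 ⇒ 7 9 5 3 10 13 15 6 16 17 18
15>13: swap(6,7), hi=6 ⇒ 7 9 5 3 10 13 6 15 16 17 18
6<13: swap(5,6), lo=6 mid=7 ⇒ 7 9 5 3 10 6 13 15 16 17 18
done. lo=6 hi=6; a=7 9 5 3 10 6 13 15 16 17 18

7 9 5 3 10 6 13 15 16 17 18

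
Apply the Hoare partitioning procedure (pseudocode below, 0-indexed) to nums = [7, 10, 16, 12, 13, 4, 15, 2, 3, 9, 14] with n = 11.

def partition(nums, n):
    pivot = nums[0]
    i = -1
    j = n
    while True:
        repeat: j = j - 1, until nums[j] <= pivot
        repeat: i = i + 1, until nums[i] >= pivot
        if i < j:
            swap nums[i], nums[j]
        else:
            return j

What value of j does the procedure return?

2

pivot = nums[0] = 7; i = -1, j = 11
j→8 (nums[8]=3≤7), i→0 (nums[0]=7≥7); i<j, swap → [3, 10, 16, 12, 13, 4, 15, 2, 7, 9, 14]
j→7 (nums[7]=2≤7), i→1 (nums[1]=10≥7); i<j, swap → [3, 2, 16, 12, 13, 4, 15, 10, 7, 9, 14]
j→5 (nums[5]=4≤7), i→2 (nums[2]=16≥7); i<j, swap → [3, 2, 4, 12, 13, 16, 15, 10, 7, 9, 14]
j→2, i→3; i≥j, return j=2. nums = [3, 2, 4, 12, 13, 16, 15, 10, 7, 9, 14]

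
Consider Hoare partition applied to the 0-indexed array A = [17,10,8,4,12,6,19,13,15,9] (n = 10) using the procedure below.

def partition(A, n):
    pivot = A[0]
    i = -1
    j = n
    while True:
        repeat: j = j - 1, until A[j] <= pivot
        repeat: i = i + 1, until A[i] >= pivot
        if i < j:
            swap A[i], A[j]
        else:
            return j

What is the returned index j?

pivot=17
j stops at 9 (9), i stops at 0 (17); swap ⇒ [9,10,8,4,12,6,19,13,15,17]
j stops at 8 (15), i stops at 6 (19); swap ⇒ [9,10,8,4,12,6,15,13,19,17]
j stops at 7, i stops at 8; i≥j ⇒ return 7. A=[9,10,8,4,12,6,15,13,19,17]

7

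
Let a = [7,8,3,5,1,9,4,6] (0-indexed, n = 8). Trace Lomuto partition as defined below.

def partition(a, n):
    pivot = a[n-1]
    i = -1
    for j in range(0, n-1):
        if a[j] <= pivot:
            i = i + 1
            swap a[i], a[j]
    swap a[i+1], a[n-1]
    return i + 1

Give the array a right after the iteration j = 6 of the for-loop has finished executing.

[3,5,1,4,7,9,8,6]

pivot=6, i=-1
j=0: 7>6, skip
j=1: 8>6, skip
j=2: 3≤6, i=0, swap(0,2) ⇒ [3,8,7,5,1,9,4,6]
j=3: 5≤6, i=1, swap(1,3) ⇒ [3,5,7,8,1,9,4,6]
j=4: 1≤6, i=2, swap(2,4) ⇒ [3,5,1,8,7,9,4,6]
j=5: 9>6, skip
j=6: 4≤6, i=3, swap(3,6) ⇒ [3,5,1,4,7,9,8,6]
(after j=6) a = [3,5,1,4,7,9,8,6]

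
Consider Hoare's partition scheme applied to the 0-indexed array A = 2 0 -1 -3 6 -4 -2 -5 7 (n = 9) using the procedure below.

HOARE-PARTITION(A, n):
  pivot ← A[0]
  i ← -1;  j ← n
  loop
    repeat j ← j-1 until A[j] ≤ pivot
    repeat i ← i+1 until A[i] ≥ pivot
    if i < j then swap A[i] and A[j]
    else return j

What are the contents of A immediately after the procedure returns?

pivot=2
j stops at 7 (-5), i stops at 0 (2); swap ⇒ -5 0 -1 -3 6 -4 -2 2 7
j stops at 6 (-2), i stops at 4 (6); swap ⇒ -5 0 -1 -3 -2 -4 6 2 7
j stops at 5, i stops at 6; i≥j ⇒ return 5. A=-5 0 -1 -3 -2 -4 6 2 7

-5 0 -1 -3 -2 -4 6 2 7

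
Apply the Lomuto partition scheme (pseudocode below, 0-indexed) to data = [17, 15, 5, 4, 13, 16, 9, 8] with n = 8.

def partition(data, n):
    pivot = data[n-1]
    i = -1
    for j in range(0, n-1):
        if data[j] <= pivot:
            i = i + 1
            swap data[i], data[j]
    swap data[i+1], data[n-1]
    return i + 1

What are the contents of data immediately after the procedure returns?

pivot = data[7] = 8; i = -1
j=0: data[0]=17 > 8 → no swap
j=1: data[1]=15 > 8 → no swap
j=2: data[2]=5 ≤ 8 → i=0, swap data[0],data[2] → [5, 15, 17, 4, 13, 16, 9, 8]
j=3: data[3]=4 ≤ 8 → i=1, swap data[1],data[3] → [5, 4, 17, 15, 13, 16, 9, 8]
j=4: data[4]=13 > 8 → no swap
j=5: data[5]=16 > 8 → no swap
j=6: data[6]=9 > 8 → no swap
final swap data[2],data[7] → [5, 4, 8, 15, 13, 16, 9, 17]; return 2

[5, 4, 8, 15, 13, 16, 9, 17]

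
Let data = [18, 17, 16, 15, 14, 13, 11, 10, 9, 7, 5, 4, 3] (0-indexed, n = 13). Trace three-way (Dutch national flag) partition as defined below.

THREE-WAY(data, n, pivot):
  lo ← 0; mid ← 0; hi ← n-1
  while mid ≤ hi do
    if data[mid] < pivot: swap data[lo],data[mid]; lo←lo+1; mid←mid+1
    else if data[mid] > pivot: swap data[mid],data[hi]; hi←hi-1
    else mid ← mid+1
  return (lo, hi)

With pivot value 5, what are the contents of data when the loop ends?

pivot = 5; lo=0, mid=0, hi=12
data[mid]=18>5: swap data[0],data[12]; hi=11 → [3, 17, 16, 15, 14, 13, 11, 10, 9, 7, 5, 4, 18]
data[mid]=3<5: swap data[0],data[0]; lo=1,mid=1 → [3, 17, 16, 15, 14, 13, 11, 10, 9, 7, 5, 4, 18]
data[mid]=17>5: swap data[1],data[11]; hi=10 → [3, 4, 16, 15, 14, 13, 11, 10, 9, 7, 5, 17, 18]
data[mid]=4<5: swap data[1],data[1]; lo=2,mid=2 → [3, 4, 16, 15, 14, 13, 11, 10, 9, 7, 5, 17, 18]
data[mid]=16>5: swap data[2],data[10]; hi=9 → [3, 4, 5, 15, 14, 13, 11, 10, 9, 7, 16, 17, 18]
data[mid]=5=5: mid=3
data[mid]=15>5: swap data[3],data[9]; hi=8 → [3, 4, 5, 7, 14, 13, 11, 10, 9, 15, 16, 17, 18]
data[mid]=7>5: swap data[3],data[8]; hi=7 → [3, 4, 5, 9, 14, 13, 11, 10, 7, 15, 16, 17, 18]
data[mid]=9>5: swap data[3],data[7]; hi=6 → [3, 4, 5, 10, 14, 13, 11, 9, 7, 15, 16, 17, 18]
data[mid]=10>5: swap data[3],data[6]; hi=5 → [3, 4, 5, 11, 14, 13, 10, 9, 7, 15, 16, 17, 18]
data[mid]=11>5: swap data[3],data[5]; hi=4 → [3, 4, 5, 13, 14, 11, 10, 9, 7, 15, 16, 17, 18]
data[mid]=13>5: swap data[3],data[4]; hi=3 → [3, 4, 5, 14, 13, 11, 10, 9, 7, 15, 16, 17, 18]
data[mid]=14>5: swap data[3],data[3]; hi=2 → [3, 4, 5, 14, 13, 11, 10, 9, 7, 15, 16, 17, 18]
end: lo=2, hi=2; data = [3, 4, 5, 14, 13, 11, 10, 9, 7, 15, 16, 17, 18]

[3, 4, 5, 14, 13, 11, 10, 9, 7, 15, 16, 17, 18]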